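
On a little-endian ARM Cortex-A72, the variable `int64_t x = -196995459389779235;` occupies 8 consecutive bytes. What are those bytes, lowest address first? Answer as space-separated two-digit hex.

Two's complement of -196995459389779235 in 64 bits: 196995459389779235 = 0x02BBDE539B4AED23; invert → 0xFD4421AC64B512DC; add 1 → 0xFD4421AC64B512DD.
Split into bytes (most-significant first): FD 44 21 AC 64 B5 12 DD.
Little-endian stores the least-significant byte at the lowest address.
So at ascending addresses the bytes are DD 12 B5 64 AC 21 44 FD.

DD 12 B5 64 AC 21 44 FD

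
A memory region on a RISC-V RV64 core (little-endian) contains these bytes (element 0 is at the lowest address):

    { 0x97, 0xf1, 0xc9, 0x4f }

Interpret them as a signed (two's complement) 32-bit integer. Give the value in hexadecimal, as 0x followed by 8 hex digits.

0x4FC9F197

Little-endian stores the least-significant byte at the lowest address.
Reassemble most-significant byte first: 4F C9 F1 97 → 0x4FC9F197.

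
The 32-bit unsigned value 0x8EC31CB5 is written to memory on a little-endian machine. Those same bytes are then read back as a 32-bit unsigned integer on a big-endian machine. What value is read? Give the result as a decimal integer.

3038561166

Stored little-endian, the bytes at ascending addresses are B5 1C C3 8E.
Read back as big-endian, the last byte is least significant, giving 0xB51CC38E.
0xB51CC38E = 3038561166.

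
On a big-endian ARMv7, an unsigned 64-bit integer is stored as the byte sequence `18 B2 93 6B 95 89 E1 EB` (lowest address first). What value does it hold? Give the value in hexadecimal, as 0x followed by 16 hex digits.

0x18B2936B9589E1EB

Big-endian stores the most-significant byte at the lowest address.
The bytes are already most-significant first: 0x18B2936B9589E1EB.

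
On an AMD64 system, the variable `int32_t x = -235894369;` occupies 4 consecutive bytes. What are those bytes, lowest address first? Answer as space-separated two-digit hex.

Two's complement of -235894369 in 32 bits: 235894369 = 0x0E0F7661; invert → 0xF1F0899E; add 1 → 0xF1F0899F.
Split into bytes (most-significant first): F1 F0 89 9F.
Little-endian stores the least-significant byte at the lowest address.
So at ascending addresses the bytes are 9F 89 F0 F1.

9F 89 F0 F1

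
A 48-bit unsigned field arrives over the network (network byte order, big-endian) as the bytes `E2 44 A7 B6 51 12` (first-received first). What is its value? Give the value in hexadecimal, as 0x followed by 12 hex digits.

0xE244A7B65112

Big-endian stores the most-significant byte at the lowest address.
The bytes are already most-significant first: 0xE244A7B65112.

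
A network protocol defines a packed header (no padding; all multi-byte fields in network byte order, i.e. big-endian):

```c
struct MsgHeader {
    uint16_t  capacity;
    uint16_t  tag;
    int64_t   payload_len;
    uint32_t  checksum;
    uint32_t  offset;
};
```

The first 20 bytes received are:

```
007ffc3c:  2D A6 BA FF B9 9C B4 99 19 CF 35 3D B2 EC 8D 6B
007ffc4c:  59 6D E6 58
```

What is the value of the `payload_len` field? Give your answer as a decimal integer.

-5071980510670015171

`payload_len` follows `capacity` (2 B), `tag` (2 B), so it starts at offset 2 + 2 = 4 and occupies 8 bytes.
Bytes at offsets 4..11: B9 9C B4 99 19 CF 35 3D.
Big-endian stores the most-significant byte at the lowest address.
The bytes are already most-significant first: 0xB99CB49919CF353D.
Top bit is set, so as a signed 64-bit value this is 0xB99CB49919CF353D − 2^64 = -5071980510670015171.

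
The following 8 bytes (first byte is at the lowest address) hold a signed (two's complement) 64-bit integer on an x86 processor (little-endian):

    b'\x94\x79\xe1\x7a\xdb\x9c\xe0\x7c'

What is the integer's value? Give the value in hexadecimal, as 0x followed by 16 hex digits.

Little-endian stores the least-significant byte at the lowest address.
Reassemble most-significant byte first: 7C E0 9C DB 7A E1 79 94 → 0x7CE09CDB7AE17994.

0x7CE09CDB7AE17994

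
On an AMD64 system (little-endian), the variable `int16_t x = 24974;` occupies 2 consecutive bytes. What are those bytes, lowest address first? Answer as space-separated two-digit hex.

24974 in hexadecimal, padded to 16 bits, is 0x618E.
Split into bytes (most-significant first): 61 8E.
In little-endian order the low byte comes first in memory.
So at ascending addresses the bytes are 8E 61.

8E 61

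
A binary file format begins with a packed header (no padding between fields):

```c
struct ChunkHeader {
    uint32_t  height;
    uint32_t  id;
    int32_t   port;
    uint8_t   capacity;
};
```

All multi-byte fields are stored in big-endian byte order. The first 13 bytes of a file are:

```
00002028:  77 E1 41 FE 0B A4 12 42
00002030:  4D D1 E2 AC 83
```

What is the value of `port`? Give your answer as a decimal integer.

`port` follows `height` (4 B), `id` (4 B), so it starts at offset 4 + 4 = 8 and occupies 4 bytes.
Bytes at offsets 8..11: 4D D1 E2 AC.
In big-endian order the high byte comes first in memory.
The bytes are already most-significant first: 0x4DD1E2AC.
0x4DD1E2AC = 1305600684.

1305600684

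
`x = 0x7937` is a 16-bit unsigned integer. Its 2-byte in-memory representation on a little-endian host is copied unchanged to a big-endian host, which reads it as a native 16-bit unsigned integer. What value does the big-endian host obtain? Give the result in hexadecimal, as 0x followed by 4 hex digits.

0x3779

Stored little-endian, the bytes at ascending addresses are 37 79.
Read back as big-endian, the last byte is least significant, giving 0x3779.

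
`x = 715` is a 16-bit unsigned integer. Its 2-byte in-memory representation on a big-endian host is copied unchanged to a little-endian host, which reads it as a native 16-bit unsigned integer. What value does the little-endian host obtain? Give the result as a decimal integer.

715 in 16-bit hexadecimal is 0x02CB.
Stored big-endian, the bytes at ascending addresses are 02 CB.
Read back as little-endian, the first byte is least significant, giving 0xCB02.
0xCB02 = 51970.

51970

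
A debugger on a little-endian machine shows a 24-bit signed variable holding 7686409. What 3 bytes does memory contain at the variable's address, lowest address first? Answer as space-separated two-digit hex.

7686409 in hexadecimal, padded to 24 bits, is 0x754909.
Split into bytes (most-significant first): 75 49 09.
In little-endian order the low byte comes first in memory.
So at ascending addresses the bytes are 09 49 75.

09 49 75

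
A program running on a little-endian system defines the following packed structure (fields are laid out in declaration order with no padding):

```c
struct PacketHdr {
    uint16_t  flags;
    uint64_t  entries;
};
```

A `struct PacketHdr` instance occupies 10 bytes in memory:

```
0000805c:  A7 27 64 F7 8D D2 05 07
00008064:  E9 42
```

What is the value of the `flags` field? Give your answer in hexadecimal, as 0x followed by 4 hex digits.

0x27A7

`flags` is the first field, at byte offset 0, occupying 2 bytes.
Bytes at offsets 0..1: A7 27.
Little-endian stores the least-significant byte at the lowest address.
Reassemble most-significant byte first: 27 A7 → 0x27A7.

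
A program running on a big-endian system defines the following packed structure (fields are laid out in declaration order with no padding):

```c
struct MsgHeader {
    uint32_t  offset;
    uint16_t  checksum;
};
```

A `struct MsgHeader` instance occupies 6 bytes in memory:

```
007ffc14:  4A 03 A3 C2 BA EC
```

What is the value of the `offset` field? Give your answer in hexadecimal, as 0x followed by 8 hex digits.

0x4A03A3C2

`offset` is the first field, at byte offset 0, occupying 4 bytes.
Bytes at offsets 0..3: 4A 03 A3 C2.
Big-endian stores the most-significant byte at the lowest address.
The bytes are already most-significant first: 0x4A03A3C2.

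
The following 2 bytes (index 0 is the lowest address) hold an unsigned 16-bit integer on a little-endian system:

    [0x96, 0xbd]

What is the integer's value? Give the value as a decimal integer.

48534

Little-endian stores the least-significant byte at the lowest address.
Reassemble most-significant byte first: BD 96 → 0xBD96.
0xBD96 = 48534.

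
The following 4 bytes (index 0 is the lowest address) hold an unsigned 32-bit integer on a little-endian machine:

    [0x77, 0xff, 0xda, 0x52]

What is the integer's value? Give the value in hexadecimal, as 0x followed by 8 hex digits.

0x52DAFF77

Little-endian: lowest address holds the least-significant byte.
Reassemble most-significant byte first: 52 DA FF 77 → 0x52DAFF77.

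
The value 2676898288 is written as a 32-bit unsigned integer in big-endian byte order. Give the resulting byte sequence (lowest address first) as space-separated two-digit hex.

9F 8E 39 F0

2676898288 in hexadecimal, padded to 32 bits, is 0x9F8E39F0.
Split into bytes (most-significant first): 9F 8E 39 F0.
Big-endian: lowest address holds the most-significant byte.
So the memory order matches the most-significant-first order: 9F 8E 39 F0.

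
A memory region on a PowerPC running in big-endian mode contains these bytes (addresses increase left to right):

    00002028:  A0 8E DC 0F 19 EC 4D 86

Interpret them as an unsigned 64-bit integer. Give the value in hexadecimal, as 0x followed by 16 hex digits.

0xA08EDC0F19EC4D86

Big-endian: lowest address holds the most-significant byte.
The bytes are already most-significant first: 0xA08EDC0F19EC4D86.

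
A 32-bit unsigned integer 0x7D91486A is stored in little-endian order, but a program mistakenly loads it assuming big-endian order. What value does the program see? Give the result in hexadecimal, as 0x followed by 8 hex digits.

0x6A48917D

Stored little-endian, the bytes at ascending addresses are 6A 48 91 7D.
Read back as big-endian, the last byte is least significant, giving 0x6A48917D.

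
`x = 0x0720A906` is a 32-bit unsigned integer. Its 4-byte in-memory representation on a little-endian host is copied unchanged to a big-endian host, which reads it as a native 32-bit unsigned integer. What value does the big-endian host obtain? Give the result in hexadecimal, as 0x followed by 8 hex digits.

0x06A92007

Stored little-endian, the bytes at ascending addresses are 06 A9 20 07.
Read back as big-endian, the last byte is least significant, giving 0x06A92007.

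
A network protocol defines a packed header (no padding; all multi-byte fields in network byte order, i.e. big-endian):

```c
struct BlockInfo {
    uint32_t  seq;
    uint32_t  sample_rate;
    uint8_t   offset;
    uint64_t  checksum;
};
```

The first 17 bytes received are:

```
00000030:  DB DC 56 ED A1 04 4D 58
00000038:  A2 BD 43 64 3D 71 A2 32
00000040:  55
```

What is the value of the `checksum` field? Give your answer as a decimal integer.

13637854311670231637

`checksum` follows `seq` (4 B), `sample_rate` (4 B), `offset` (1 B), so it starts at offset 4 + 4 + 1 = 9 and occupies 8 bytes.
Bytes at offsets 9..16: BD 43 64 3D 71 A2 32 55.
Big-endian: lowest address holds the most-significant byte.
The bytes are already most-significant first: 0xBD43643D71A23255.
0xBD43643D71A23255 = 13637854311670231637.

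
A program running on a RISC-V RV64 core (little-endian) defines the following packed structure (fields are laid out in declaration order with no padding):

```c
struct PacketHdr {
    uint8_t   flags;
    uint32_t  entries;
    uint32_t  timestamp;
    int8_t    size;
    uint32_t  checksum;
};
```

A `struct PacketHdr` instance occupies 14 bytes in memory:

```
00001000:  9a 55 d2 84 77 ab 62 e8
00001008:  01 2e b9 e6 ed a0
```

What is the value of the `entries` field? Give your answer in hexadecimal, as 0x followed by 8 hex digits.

`entries` follows `flags` (1 byte), so it starts at byte offset 1 and occupies 4 bytes.
Bytes at offsets 1..4: 55 D2 84 77.
In little-endian order the low byte comes first in memory.
Reassemble most-significant byte first: 77 84 D2 55 → 0x7784D255.

0x7784D255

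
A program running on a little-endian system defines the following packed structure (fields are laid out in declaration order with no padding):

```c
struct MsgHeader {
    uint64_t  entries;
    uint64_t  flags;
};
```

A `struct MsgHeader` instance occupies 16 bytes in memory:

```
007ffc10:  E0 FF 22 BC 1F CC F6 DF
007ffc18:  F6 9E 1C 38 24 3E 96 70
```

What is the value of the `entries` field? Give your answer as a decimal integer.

16138310751401213920

`entries` is the first field, at byte offset 0, occupying 8 bytes.
Bytes at offsets 0..7: E0 FF 22 BC 1F CC F6 DF.
In little-endian order the low byte comes first in memory.
Reassemble most-significant byte first: DF F6 CC 1F BC 22 FF E0 → 0xDFF6CC1FBC22FFE0.
0xDFF6CC1FBC22FFE0 = 16138310751401213920.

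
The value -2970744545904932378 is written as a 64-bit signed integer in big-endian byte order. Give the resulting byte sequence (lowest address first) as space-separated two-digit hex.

Two's complement of -2970744545904932378 in 64 bits: 2970744545904932378 = 0x293A346CC117B61A; invert → 0xD6C5CB933EE849E5; add 1 → 0xD6C5CB933EE849E6.
Split into bytes (most-significant first): D6 C5 CB 93 3E E8 49 E6.
Big-endian stores the most-significant byte at the lowest address.
So the memory order matches the most-significant-first order: D6 C5 CB 93 3E E8 49 E6.

D6 C5 CB 93 3E E8 49 E6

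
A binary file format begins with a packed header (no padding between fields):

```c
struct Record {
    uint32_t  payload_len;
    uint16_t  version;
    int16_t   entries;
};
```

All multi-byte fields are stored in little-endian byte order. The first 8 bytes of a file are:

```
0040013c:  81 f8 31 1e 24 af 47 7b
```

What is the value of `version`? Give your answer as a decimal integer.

44836

`version` follows `payload_len` (4 bytes), so it starts at byte offset 4 and occupies 2 bytes.
Bytes at offsets 4..5: 24 AF.
Little-endian: lowest address holds the least-significant byte.
Reassemble most-significant byte first: AF 24 → 0xAF24.
0xAF24 = 44836.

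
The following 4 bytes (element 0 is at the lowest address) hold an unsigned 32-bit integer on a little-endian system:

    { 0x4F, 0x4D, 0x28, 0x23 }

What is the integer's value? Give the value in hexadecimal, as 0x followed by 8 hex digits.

Little-endian: lowest address holds the least-significant byte.
Reassemble most-significant byte first: 23 28 4D 4F → 0x23284D4F.

0x23284D4F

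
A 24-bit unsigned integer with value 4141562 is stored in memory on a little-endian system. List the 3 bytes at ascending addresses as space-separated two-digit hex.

4141562 in hexadecimal, padded to 24 bits, is 0x3F31FA.
Split into bytes (most-significant first): 3F 31 FA.
In little-endian order the low byte comes first in memory.
So at ascending addresses the bytes are FA 31 3F.

FA 31 3F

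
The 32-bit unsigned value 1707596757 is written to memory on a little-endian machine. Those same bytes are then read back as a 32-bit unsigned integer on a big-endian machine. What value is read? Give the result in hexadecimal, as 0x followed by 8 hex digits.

1707596757 in 32-bit hexadecimal is 0x65C7DBD5.
Stored little-endian, the bytes at ascending addresses are D5 DB C7 65.
Read back as big-endian, the last byte is least significant, giving 0xD5DBC765.

0xD5DBC765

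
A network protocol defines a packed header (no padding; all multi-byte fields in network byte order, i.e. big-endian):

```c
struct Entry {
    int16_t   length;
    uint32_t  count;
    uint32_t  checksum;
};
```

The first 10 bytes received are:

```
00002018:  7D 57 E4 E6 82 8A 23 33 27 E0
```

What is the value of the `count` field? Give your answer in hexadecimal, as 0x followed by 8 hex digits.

`count` follows `length` (2 bytes), so it starts at byte offset 2 and occupies 4 bytes.
Bytes at offsets 2..5: E4 E6 82 8A.
Big-endian: lowest address holds the most-significant byte.
The bytes are already most-significant first: 0xE4E6828A.

0xE4E6828A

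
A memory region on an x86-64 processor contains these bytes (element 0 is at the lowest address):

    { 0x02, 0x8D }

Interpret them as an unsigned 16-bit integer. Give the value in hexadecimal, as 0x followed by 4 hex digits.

0x8D02

Little-endian: lowest address holds the least-significant byte.
Reassemble most-significant byte first: 8D 02 → 0x8D02.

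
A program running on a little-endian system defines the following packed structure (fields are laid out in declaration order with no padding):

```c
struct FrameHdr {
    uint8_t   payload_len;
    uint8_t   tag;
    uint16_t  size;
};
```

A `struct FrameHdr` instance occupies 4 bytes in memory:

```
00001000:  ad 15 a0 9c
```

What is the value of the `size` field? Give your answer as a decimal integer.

40096

`size` follows `payload_len` (1 B), `tag` (1 B), so it starts at offset 1 + 1 = 2 and occupies 2 bytes.
Bytes at offsets 2..3: A0 9C.
Little-endian: lowest address holds the least-significant byte.
Reassemble most-significant byte first: 9C A0 → 0x9CA0.
0x9CA0 = 40096.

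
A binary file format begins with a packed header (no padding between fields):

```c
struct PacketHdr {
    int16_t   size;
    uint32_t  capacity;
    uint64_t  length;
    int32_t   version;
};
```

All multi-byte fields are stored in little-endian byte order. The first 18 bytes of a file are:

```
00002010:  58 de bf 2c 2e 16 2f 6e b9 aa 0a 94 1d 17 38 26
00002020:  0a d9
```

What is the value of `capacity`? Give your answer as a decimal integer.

`capacity` follows `size` (2 bytes), so it starts at byte offset 2 and occupies 4 bytes.
Bytes at offsets 2..5: BF 2C 2E 16.
Little-endian stores the least-significant byte at the lowest address.
Reassemble most-significant byte first: 16 2E 2C BF → 0x162E2CBF.
0x162E2CBF = 372124863.

372124863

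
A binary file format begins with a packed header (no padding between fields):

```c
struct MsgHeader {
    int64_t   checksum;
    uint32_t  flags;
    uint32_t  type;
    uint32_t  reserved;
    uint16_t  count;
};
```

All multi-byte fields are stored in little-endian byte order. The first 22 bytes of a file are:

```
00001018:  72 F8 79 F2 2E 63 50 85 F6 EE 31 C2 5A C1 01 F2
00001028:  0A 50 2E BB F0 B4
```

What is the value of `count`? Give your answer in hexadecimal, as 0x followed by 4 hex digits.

0xB4F0

`count` follows `checksum` (8 B), `flags` (4 B), `type` (4 B), `reserved` (4 B), so it starts at offset 8 + 4 + 4 + 4 = 20 and occupies 2 bytes.
Bytes at offsets 20..21: F0 B4.
In little-endian order the low byte comes first in memory.
Reassemble most-significant byte first: B4 F0 → 0xB4F0.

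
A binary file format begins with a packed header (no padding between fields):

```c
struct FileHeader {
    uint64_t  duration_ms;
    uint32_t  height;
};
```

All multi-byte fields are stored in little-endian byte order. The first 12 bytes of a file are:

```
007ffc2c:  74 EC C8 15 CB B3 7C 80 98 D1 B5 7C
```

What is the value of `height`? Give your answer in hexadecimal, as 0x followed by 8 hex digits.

`height` follows `duration_ms` (8 bytes), so it starts at byte offset 8 and occupies 4 bytes.
Bytes at offsets 8..11: 98 D1 B5 7C.
Little-endian: lowest address holds the least-significant byte.
Reassemble most-significant byte first: 7C B5 D1 98 → 0x7CB5D198.

0x7CB5D198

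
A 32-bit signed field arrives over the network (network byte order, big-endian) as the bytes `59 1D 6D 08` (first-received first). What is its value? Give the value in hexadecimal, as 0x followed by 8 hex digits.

0x591D6D08

In big-endian order the high byte comes first in memory.
The bytes are already most-significant first: 0x591D6D08.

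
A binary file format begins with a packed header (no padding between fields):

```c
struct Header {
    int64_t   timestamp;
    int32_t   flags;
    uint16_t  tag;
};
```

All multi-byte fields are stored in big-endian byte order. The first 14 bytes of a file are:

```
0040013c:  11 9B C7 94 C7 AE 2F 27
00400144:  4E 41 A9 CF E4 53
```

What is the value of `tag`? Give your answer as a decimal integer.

`tag` follows `timestamp` (8 B), `flags` (4 B), so it starts at offset 8 + 4 = 12 and occupies 2 bytes.
Bytes at offsets 12..13: E4 53.
In big-endian order the high byte comes first in memory.
The bytes are already most-significant first: 0xE453.
0xE453 = 58451.

58451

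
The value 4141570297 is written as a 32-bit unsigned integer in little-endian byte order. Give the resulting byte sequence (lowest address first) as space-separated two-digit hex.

F9 58 DB F6

4141570297 in hexadecimal, padded to 32 bits, is 0xF6DB58F9.
Split into bytes (most-significant first): F6 DB 58 F9.
In little-endian order the low byte comes first in memory.
So at ascending addresses the bytes are F9 58 DB F6.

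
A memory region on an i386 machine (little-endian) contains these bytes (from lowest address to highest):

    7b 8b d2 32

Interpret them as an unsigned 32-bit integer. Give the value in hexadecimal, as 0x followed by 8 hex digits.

Little-endian stores the least-significant byte at the lowest address.
Reassemble most-significant byte first: 32 D2 8B 7B → 0x32D28B7B.

0x32D28B7B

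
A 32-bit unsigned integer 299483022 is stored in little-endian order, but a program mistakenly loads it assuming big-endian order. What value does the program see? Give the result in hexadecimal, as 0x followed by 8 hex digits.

299483022 in 32-bit hexadecimal is 0x11D9BF8E.
Stored little-endian, the bytes at ascending addresses are 8E BF D9 11.
Read back as big-endian, the last byte is least significant, giving 0x8EBFD911.

0x8EBFD911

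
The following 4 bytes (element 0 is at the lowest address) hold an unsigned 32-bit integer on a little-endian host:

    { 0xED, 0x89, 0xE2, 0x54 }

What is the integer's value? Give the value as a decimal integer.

In little-endian order the low byte comes first in memory.
Reassemble most-significant byte first: 54 E2 89 ED → 0x54E289ED.
0x54E289ED = 1424132589.

1424132589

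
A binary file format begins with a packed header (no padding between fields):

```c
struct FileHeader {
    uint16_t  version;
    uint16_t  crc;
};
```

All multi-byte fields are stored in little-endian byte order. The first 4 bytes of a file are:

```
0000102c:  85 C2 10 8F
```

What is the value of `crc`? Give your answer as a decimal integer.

36624

`crc` follows `version` (2 bytes), so it starts at byte offset 2 and occupies 2 bytes.
Bytes at offsets 2..3: 10 8F.
Little-endian stores the least-significant byte at the lowest address.
Reassemble most-significant byte first: 8F 10 → 0x8F10.
0x8F10 = 36624.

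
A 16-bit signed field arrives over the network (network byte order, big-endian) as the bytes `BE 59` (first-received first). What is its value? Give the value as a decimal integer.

Big-endian stores the most-significant byte at the lowest address.
The bytes are already most-significant first: 0xBE59.
Top bit is set, so as a signed 16-bit value this is 0xBE59 − 2^16 = -16807.

-16807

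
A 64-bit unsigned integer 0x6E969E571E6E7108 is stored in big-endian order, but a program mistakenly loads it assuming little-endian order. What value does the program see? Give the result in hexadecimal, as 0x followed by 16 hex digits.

Stored big-endian, the bytes at ascending addresses are 6E 96 9E 57 1E 6E 71 08.
Read back as little-endian, the first byte is least significant, giving 0x08716E1E579E966E.

0x08716E1E579E966E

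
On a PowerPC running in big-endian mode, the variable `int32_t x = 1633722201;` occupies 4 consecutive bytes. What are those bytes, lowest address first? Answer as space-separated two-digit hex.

1633722201 in hexadecimal, padded to 32 bits, is 0x61609F59.
Split into bytes (most-significant first): 61 60 9F 59.
Big-endian stores the most-significant byte at the lowest address.
So the memory order matches the most-significant-first order: 61 60 9F 59.

61 60 9F 59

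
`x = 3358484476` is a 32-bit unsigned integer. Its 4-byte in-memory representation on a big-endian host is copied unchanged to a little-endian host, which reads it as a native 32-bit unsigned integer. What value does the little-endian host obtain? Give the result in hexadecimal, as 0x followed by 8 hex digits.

0xFC672EC8

3358484476 in 32-bit hexadecimal is 0xC82E67FC.
Stored big-endian, the bytes at ascending addresses are C8 2E 67 FC.
Read back as little-endian, the first byte is least significant, giving 0xFC672EC8.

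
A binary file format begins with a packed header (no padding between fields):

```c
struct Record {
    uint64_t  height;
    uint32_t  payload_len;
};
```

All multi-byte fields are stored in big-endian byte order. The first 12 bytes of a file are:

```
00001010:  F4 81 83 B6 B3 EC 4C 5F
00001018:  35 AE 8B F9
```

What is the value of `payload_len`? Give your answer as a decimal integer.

900631545

`payload_len` follows `height` (8 bytes), so it starts at byte offset 8 and occupies 4 bytes.
Bytes at offsets 8..11: 35 AE 8B F9.
In big-endian order the high byte comes first in memory.
The bytes are already most-significant first: 0x35AE8BF9.
0x35AE8BF9 = 900631545.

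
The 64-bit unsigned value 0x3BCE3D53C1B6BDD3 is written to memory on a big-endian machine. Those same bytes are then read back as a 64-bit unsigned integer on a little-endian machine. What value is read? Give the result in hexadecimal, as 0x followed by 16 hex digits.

Stored big-endian, the bytes at ascending addresses are 3B CE 3D 53 C1 B6 BD D3.
Read back as little-endian, the first byte is least significant, giving 0xD3BDB6C1533DCE3B.

0xD3BDB6C1533DCE3B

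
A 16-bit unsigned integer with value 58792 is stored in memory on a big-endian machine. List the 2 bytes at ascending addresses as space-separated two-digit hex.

E5 A8

58792 in hexadecimal, padded to 16 bits, is 0xE5A8.
Split into bytes (most-significant first): E5 A8.
Big-endian stores the most-significant byte at the lowest address.
So the memory order matches the most-significant-first order: E5 A8.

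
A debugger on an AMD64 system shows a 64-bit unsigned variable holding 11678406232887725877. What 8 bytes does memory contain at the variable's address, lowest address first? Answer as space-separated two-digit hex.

35 0F FB 0D 98 08 12 A2

11678406232887725877 in hexadecimal, padded to 64 bits, is 0xA21208980DFB0F35.
Split into bytes (most-significant first): A2 12 08 98 0D FB 0F 35.
Little-endian stores the least-significant byte at the lowest address.
So at ascending addresses the bytes are 35 0F FB 0D 98 08 12 A2.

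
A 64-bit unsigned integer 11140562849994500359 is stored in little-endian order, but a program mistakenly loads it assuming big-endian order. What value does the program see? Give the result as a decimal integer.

11140562849994500359 in 64-bit hexadecimal is 0x9A9B3AE307D5E907.
Stored little-endian, the bytes at ascending addresses are 07 E9 D5 07 E3 3A 9B 9A.
Read back as big-endian, the last byte is least significant, giving 0x07E9D507E33A9B9A.
0x07E9D507E33A9B9A = 570221057692834714.

570221057692834714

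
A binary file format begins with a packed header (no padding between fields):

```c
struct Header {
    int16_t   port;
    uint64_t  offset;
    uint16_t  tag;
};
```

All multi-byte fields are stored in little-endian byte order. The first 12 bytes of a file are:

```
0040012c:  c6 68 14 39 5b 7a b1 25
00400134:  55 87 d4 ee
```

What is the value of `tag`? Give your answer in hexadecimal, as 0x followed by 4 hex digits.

0xEED4

`tag` follows `port` (2 B), `offset` (8 B), so it starts at offset 2 + 8 = 10 and occupies 2 bytes.
Bytes at offsets 10..11: D4 EE.
Little-endian stores the least-significant byte at the lowest address.
Reassemble most-significant byte first: EE D4 → 0xEED4.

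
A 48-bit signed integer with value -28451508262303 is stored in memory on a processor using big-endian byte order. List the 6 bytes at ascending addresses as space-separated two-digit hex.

Two's complement of -28451508262303 in 48 bits: 28451508262303 = 0x19E0620B159F; invert → 0xE61F9DF4EA60; add 1 → 0xE61F9DF4EA61.
Split into bytes (most-significant first): E6 1F 9D F4 EA 61.
In big-endian order the high byte comes first in memory.
So the memory order matches the most-significant-first order: E6 1F 9D F4 EA 61.

E6 1F 9D F4 EA 61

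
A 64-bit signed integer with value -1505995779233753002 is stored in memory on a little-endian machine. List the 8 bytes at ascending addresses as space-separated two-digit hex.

Two's complement of -1505995779233753002 in 64 bits: 1505995779233753002 = 0x14E65F2E9E7727AA; invert → 0xEB19A0D16188D855; add 1 → 0xEB19A0D16188D856.
Split into bytes (most-significant first): EB 19 A0 D1 61 88 D8 56.
In little-endian order the low byte comes first in memory.
So at ascending addresses the bytes are 56 D8 88 61 D1 A0 19 EB.

56 D8 88 61 D1 A0 19 EB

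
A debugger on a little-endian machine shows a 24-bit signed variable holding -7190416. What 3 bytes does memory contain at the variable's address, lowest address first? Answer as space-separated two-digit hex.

Two's complement of -7190416 in 24 bits: 7190416 = 0x6DB790; invert → 0x92486F; add 1 → 0x924870.
Split into bytes (most-significant first): 92 48 70.
Little-endian: lowest address holds the least-significant byte.
So at ascending addresses the bytes are 70 48 92.

70 48 92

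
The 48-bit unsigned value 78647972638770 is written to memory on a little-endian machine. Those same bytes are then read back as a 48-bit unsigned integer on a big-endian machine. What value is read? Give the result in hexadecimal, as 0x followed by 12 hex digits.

78647972638770 in 48-bit hexadecimal is 0x4787A878B032.
Stored little-endian, the bytes at ascending addresses are 32 B0 78 A8 87 47.
Read back as big-endian, the last byte is least significant, giving 0x32B078A88747.

0x32B078A88747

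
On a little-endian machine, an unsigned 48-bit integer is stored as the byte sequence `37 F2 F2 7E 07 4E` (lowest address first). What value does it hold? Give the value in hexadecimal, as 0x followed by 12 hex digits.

Little-endian stores the least-significant byte at the lowest address.
Reassemble most-significant byte first: 4E 07 7E F2 F2 37 → 0x4E077EF2F237.

0x4E077EF2F237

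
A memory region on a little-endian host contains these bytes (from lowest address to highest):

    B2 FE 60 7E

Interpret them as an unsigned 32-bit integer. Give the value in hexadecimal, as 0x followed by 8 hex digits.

Little-endian stores the least-significant byte at the lowest address.
Reassemble most-significant byte first: 7E 60 FE B2 → 0x7E60FEB2.

0x7E60FEB2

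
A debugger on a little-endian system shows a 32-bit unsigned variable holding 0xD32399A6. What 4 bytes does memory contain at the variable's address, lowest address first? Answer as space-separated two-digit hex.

A6 99 23 D3

Split into bytes (most-significant first): D3 23 99 A6.
In little-endian order the low byte comes first in memory.
So at ascending addresses the bytes are A6 99 23 D3.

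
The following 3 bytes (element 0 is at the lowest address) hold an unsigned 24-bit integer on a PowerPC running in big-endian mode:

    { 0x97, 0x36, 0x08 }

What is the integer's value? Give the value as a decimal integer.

9909768

Big-endian stores the most-significant byte at the lowest address.
The bytes are already most-significant first: 0x973608.
0x973608 = 9909768.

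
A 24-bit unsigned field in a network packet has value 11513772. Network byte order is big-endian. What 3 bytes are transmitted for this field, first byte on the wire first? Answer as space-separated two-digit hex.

AF AF AC

11513772 in hexadecimal, padded to 24 bits, is 0xAFAFAC.
Split into bytes (most-significant first): AF AF AC.
In big-endian order the high byte comes first in memory.
So the memory order matches the most-significant-first order: AF AF AC.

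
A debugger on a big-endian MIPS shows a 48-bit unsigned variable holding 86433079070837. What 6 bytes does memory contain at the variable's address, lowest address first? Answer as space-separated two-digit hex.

4E 9C 44 F9 90 75

86433079070837 in hexadecimal, padded to 48 bits, is 0x4E9C44F99075.
Split into bytes (most-significant first): 4E 9C 44 F9 90 75.
Big-endian: lowest address holds the most-significant byte.
So the memory order matches the most-significant-first order: 4E 9C 44 F9 90 75.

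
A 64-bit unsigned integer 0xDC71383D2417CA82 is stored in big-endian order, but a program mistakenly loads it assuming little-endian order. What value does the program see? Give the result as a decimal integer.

9424370614639555036

Stored big-endian, the bytes at ascending addresses are DC 71 38 3D 24 17 CA 82.
Read back as little-endian, the first byte is least significant, giving 0x82CA17243D3871DC.
0x82CA17243D3871DC = 9424370614639555036.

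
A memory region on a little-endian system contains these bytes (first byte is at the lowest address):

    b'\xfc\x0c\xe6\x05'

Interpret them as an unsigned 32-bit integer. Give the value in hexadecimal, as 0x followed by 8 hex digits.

In little-endian order the low byte comes first in memory.
Reassemble most-significant byte first: 05 E6 0C FC → 0x05E60CFC.

0x05E60CFC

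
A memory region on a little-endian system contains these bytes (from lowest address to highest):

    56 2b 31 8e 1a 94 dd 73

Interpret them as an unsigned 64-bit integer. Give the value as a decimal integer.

8348992125990415190

Little-endian: lowest address holds the least-significant byte.
Reassemble most-significant byte first: 73 DD 94 1A 8E 31 2B 56 → 0x73DD941A8E312B56.
0x73DD941A8E312B56 = 8348992125990415190.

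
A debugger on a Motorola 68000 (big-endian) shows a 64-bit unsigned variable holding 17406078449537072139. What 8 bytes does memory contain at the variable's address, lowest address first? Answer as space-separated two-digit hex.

F1 8E D0 20 E5 3D 3C 0B

17406078449537072139 in hexadecimal, padded to 64 bits, is 0xF18ED020E53D3C0B.
Split into bytes (most-significant first): F1 8E D0 20 E5 3D 3C 0B.
In big-endian order the high byte comes first in memory.
So the memory order matches the most-significant-first order: F1 8E D0 20 E5 3D 3C 0B.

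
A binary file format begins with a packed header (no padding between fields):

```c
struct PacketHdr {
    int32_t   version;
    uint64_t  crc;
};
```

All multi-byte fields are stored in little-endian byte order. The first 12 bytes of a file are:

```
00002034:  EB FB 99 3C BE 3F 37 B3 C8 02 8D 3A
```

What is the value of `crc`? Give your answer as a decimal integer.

4219031486939479998

`crc` follows `version` (4 bytes), so it starts at byte offset 4 and occupies 8 bytes.
Bytes at offsets 4..11: BE 3F 37 B3 C8 02 8D 3A.
Little-endian: lowest address holds the least-significant byte.
Reassemble most-significant byte first: 3A 8D 02 C8 B3 37 3F BE → 0x3A8D02C8B3373FBE.
0x3A8D02C8B3373FBE = 4219031486939479998.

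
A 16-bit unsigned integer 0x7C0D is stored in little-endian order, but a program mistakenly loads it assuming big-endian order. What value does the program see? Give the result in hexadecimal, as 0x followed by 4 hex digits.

0x0D7C

Stored little-endian, the bytes at ascending addresses are 0D 7C.
Read back as big-endian, the last byte is least significant, giving 0x0D7C.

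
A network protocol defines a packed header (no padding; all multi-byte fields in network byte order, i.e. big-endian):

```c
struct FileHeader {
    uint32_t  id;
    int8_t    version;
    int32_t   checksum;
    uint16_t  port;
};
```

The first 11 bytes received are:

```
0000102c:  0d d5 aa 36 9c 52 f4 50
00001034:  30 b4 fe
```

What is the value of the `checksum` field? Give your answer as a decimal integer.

`checksum` follows `id` (4 B), `version` (1 B), so it starts at offset 4 + 1 = 5 and occupies 4 bytes.
Bytes at offsets 5..8: 52 F4 50 30.
Big-endian: lowest address holds the most-significant byte.
The bytes are already most-significant first: 0x52F45030.
0x52F45030 = 1391743024.

1391743024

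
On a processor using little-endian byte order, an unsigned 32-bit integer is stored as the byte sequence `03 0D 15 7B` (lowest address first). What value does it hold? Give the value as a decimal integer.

2064977155

Little-endian: lowest address holds the least-significant byte.
Reassemble most-significant byte first: 7B 15 0D 03 → 0x7B150D03.
0x7B150D03 = 2064977155.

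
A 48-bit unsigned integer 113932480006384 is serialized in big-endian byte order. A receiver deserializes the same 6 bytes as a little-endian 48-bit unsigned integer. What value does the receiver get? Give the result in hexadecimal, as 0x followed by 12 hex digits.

113932480006384 in 48-bit hexadecimal is 0x679EF8FFC8F0.
Stored big-endian, the bytes at ascending addresses are 67 9E F8 FF C8 F0.
Read back as little-endian, the first byte is least significant, giving 0xF0C8FFF89E67.

0xF0C8FFF89E67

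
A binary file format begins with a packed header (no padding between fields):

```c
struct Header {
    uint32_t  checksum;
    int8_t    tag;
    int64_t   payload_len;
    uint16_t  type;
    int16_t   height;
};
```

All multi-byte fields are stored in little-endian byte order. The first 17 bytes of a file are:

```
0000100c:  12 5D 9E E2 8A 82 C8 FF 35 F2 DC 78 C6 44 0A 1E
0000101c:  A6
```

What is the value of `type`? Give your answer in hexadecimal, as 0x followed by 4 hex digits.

`type` follows `checksum` (4 B), `tag` (1 B), `payload_len` (8 B), so it starts at offset 4 + 1 + 8 = 13 and occupies 2 bytes.
Bytes at offsets 13..14: 44 0A.
Little-endian: lowest address holds the least-significant byte.
Reassemble most-significant byte first: 0A 44 → 0x0A44.

0x0A44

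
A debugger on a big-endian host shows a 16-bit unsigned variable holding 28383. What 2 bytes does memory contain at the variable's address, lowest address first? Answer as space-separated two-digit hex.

6E DF

28383 in hexadecimal, padded to 16 bits, is 0x6EDF.
Split into bytes (most-significant first): 6E DF.
In big-endian order the high byte comes first in memory.
So the memory order matches the most-significant-first order: 6E DF.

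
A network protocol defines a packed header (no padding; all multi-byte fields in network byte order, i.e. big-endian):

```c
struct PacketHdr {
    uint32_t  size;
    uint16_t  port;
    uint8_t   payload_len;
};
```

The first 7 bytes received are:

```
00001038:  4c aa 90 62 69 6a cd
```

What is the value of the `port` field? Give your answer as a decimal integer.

26986

`port` follows `size` (4 bytes), so it starts at byte offset 4 and occupies 2 bytes.
Bytes at offsets 4..5: 69 6A.
In big-endian order the high byte comes first in memory.
The bytes are already most-significant first: 0x696A.
0x696A = 26986.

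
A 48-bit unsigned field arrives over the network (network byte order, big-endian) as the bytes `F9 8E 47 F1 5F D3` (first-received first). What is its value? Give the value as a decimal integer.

In big-endian order the high byte comes first in memory.
The bytes are already most-significant first: 0xF98E47F15FD3.
0xF98E47F15FD3 = 274389487673299.

274389487673299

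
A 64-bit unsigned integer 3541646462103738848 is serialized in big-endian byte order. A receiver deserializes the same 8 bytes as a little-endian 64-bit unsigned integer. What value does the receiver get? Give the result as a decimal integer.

16166152850948498993

3541646462103738848 in 64-bit hexadecimal is 0x312674B15DB659E0.
Stored big-endian, the bytes at ascending addresses are 31 26 74 B1 5D B6 59 E0.
Read back as little-endian, the first byte is least significant, giving 0xE059B65DB1742631.
0xE059B65DB1742631 = 16166152850948498993.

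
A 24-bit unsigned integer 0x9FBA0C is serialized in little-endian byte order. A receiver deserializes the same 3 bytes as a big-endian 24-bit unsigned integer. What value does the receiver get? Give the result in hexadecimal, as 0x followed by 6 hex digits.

Stored little-endian, the bytes at ascending addresses are 0C BA 9F.
Read back as big-endian, the last byte is least significant, giving 0x0CBA9F.

0x0CBA9F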